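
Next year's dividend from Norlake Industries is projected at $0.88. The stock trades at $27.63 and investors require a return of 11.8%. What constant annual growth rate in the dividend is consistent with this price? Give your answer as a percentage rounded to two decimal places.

P = D₁/(r−g) ⇒ g = r − D₁/P = 0.118 − $0.88/$27.63 = 0.086151

8.62%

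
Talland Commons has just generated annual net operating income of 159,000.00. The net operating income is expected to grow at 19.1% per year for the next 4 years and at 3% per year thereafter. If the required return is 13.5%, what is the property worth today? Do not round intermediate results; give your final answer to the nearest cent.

D_1 = 189369.00000
D_2 = 225538.47900
D_3 = 268616.32849
D_4 = 319922.04723
Terminal value at year 4: TV = D_4×(1+g_2)/(r−g_2) = 329519.70865/0.105 = 3138282.93950
P_0 = D_1/(1+r)^1 + D_2/(1+r)^2 + D_3/(1+r)^3 + D_4/(1+r)^4 + TV/(1+r)^4
    = 166844.93392 + 175076.93066 + 183715.08759 + 192779.44434 + 1891074.54920 = 2609490.94571

2609490.95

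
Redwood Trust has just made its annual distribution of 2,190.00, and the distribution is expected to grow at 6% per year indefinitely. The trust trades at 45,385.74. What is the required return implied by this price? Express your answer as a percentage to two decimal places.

D₁ = 2,190.00 × 1.06 = 2,321.4000
P = D₁/(r − g) ⇒ r = D₁/P + g = 2,321.4000/45,385.74 + 0.06 = 0.051148 + 0.06 = 0.111148

11.11%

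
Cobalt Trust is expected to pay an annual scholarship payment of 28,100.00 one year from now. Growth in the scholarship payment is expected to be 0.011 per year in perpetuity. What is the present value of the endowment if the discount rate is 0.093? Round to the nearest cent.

Growing perpetuity: P = D₁ / (r − g) = 28,100.0000 / (0.093 − 0.011) = 342,682.93

342682.93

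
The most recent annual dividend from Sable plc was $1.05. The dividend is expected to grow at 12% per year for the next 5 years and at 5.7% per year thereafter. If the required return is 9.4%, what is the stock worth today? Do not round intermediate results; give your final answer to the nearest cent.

D_1 = 1.17600
D_2 = 1.31712
D_3 = 1.47517
D_4 = 1.65220
D_5 = 1.85046
Terminal value at year 5: TV = D_5×(1+g_2)/(r−g_2) = 1.95593/0.037 = 52.86311
P_0 = D_1/(1+r)^1 + D_2/(1+r)^2 + D_3/(1+r)^3 + D_4/(1+r)^4 + D_5/(1+r)^5 + TV/(1+r)^5
    = 1.07495 + 1.10050 + 1.12666 + 1.15343 + 1.18084 + 33.73386 = 39.37025

$39.37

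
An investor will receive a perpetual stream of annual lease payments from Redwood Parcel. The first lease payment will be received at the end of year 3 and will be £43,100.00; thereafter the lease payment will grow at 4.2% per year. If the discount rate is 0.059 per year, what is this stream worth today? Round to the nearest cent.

£2260666.13

Value at end of year 2: C₁ / (r − g) = £43,100.00 / (0.059 − 0.042) = £2,535,294.1176
Discount to today: PV = £2,535,294.1176 / (1 + 0.059)^2 = £2,535,294.1176 / 1.121481 = £2,260,666.13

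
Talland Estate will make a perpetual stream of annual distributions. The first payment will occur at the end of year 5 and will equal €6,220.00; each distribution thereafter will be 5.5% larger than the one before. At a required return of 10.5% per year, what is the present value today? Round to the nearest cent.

€83439.42

Value at end of year 4: C₁ / (r − g) = €6,220.00 / (0.105 − 0.055) = €124,400.0000
Discount to today: PV = €124,400.0000 / (1 + 0.105)^4 = €124,400.0000 / 1.490902 = €83,439.42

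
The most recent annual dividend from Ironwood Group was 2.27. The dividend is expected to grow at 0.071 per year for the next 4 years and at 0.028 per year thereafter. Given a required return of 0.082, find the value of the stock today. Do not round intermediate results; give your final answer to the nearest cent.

D_1 = 2.43117
D_2 = 2.60378
D_3 = 2.78865
D_4 = 2.98665
Terminal value at year 4: TV = D_4×(1+g_2)/(r−g_2) = 3.07027/0.054 = 56.85689
P_0 = D_1/(1+r)^1 + D_2/(1+r)^2 + D_3/(1+r)^3 + D_4/(1+r)^4 + TV/(1+r)^4
    = 2.24692 + 2.22408 + 2.20147 + 2.17909 + 41.48337 = 50.33493

50.33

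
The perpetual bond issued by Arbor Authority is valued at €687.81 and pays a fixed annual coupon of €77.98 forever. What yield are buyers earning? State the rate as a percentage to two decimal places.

11.34%

P = C/r ⇒ r = C/P = €77.98/€687.81 = 0.113374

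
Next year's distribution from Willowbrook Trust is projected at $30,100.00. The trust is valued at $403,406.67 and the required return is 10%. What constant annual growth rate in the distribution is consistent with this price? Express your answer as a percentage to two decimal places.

P = D₁/(r−g) ⇒ g = r − D₁/P = 0.1 − $30,100.00/$403,406.67 = 0.025385

2.54%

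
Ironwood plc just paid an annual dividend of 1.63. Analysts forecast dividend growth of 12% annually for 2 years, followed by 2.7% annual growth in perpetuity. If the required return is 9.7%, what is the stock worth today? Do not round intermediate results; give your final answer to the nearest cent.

28.29

D_1 = 1.82560
D_2 = 2.04467
Terminal value at year 2: TV = D_2×(1+g_2)/(r−g_2) = 2.09988/0.07 = 29.99826
P_0 = D_1/(1+r)^1 + D_2/(1+r)^2 + TV/(1+r)^2
    = 1.66418 + 1.69907 + 24.92773 = 28.29098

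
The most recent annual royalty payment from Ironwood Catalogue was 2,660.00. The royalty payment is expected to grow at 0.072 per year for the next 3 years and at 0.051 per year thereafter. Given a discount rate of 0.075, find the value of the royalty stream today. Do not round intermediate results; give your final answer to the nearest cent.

D_1 = 2851.52000
D_2 = 3056.82944
D_3 = 3276.92116
Terminal value at year 3: TV = D_3×(1+g_2)/(r−g_2) = 3444.04414/0.024 = 143501.83912
P_0 = D_1/(1+r)^1 + D_2/(1+r)^2 + D_3/(1+r)^3 + TV/(1+r)^3
    = 2652.57674 + 2645.17420 + 2637.79232 + 115513.32214 = 123448.86541

123448.87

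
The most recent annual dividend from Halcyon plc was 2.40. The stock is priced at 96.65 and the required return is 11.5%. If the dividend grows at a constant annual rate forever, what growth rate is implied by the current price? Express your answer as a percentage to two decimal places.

P = D₀(1+g)/(r−g) ⇒ P(r−g) = D₀(1+g) ⇒ g(P+D₀) = P·r − D₀
g = (P·r − D₀)/(P + D₀) = (96.65×0.115 − 2.40) / (96.65 + 2.40) = 0.087983

8.80%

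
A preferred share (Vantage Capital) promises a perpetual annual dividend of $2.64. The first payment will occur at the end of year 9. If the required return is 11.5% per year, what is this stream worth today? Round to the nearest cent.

Value at end of year 8: C / r = $2.64 / 0.115 = $22.9565
Discount to today: PV = $22.9565 / (1 + 0.115)^8 = $22.9565 / 2.388905 = $9.61

$9.61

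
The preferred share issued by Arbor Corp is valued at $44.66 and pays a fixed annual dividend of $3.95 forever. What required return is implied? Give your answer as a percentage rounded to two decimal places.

P = C/r ⇒ r = C/P = $3.95/$44.66 = 0.088446

8.84%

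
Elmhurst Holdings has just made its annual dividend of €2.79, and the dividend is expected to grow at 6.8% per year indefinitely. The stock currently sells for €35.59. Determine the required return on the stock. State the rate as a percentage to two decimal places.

D₁ = €2.79 × 1.068 = €2.9797
P = D₁/(r − g) ⇒ r = D₁/P + g = €2.9797/€35.59 + 0.068 = 0.083724 + 0.068 = 0.151724

15.17%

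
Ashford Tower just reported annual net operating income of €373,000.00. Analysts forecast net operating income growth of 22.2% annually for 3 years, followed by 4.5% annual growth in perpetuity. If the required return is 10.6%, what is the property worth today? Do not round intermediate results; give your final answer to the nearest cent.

D_1 = 455806.00000
D_2 = 556994.93200
D_3 = 680647.80690
Terminal value at year 3: TV = D_3×(1+g_2)/(r−g_2) = 711276.95821/0.061 = 11660278.00352
P_0 = D_1/(1+r)^1 + D_2/(1+r)^2 + D_3/(1+r)^3 + TV/(1+r)^3
    = 412121.15732 + 455345.43784 + 503103.18720 + 8618734.92819 = 9989304.71055

€9989304.71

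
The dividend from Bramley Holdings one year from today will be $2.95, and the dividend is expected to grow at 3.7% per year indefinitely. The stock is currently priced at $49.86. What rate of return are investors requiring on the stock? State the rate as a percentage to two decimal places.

P = D₁/(r − g) ⇒ r = D₁/P + g = $2.9500/$49.86 + 0.037 = 0.059166 + 0.037 = 0.096166

9.62%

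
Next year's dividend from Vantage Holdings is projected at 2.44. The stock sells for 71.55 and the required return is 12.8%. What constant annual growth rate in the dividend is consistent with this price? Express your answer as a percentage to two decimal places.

P = D₁/(r−g) ⇒ g = r − D₁/P = 0.128 − 2.44/71.55 = 0.093898

9.39%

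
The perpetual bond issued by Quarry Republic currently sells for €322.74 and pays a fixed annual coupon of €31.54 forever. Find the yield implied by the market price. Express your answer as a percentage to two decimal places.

9.77%

P = C/r ⇒ r = C/P = €31.54/€322.74 = 0.097726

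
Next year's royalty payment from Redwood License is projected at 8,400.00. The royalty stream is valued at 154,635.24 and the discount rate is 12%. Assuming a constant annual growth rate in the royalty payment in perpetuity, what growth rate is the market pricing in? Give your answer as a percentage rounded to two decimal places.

P = D₁/(r−g) ⇒ g = r − D₁/P = 0.12 − 8,400.00/154,635.24 = 0.065679

6.57%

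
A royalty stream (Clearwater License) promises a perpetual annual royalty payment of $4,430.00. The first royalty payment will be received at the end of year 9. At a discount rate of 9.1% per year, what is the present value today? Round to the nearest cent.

$24252.94

Value at end of year 8: C / r = $4,430.00 / 0.091 = $48,681.3187
Discount to today: PV = $48,681.3187 / (1 + 0.091)^8 = $48,681.3187 / 2.007234 = $24,252.94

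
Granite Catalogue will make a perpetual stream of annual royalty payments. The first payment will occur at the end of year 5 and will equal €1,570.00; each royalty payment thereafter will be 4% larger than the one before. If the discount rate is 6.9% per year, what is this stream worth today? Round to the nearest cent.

€41456.33

Value at end of year 4: C₁ / (r − g) = €1,570.00 / (0.069 − 0.04) = €54,137.9310
Discount to today: PV = €54,137.9310 / (1 + 0.069)^4 = €54,137.9310 / 1.305903 = €41,456.33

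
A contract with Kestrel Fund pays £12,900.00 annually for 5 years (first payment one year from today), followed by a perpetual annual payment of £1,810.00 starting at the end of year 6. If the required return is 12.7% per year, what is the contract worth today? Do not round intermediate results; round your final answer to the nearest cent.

PV of 5-year annuity: £12,900.00 × [1 − (1+0.127)^−5] / 0.127 = 45706.38061
Perpetuity value at year 5: £1,810.00 / 0.127 = 14251.96850
PV of perpetuity: 14251.96850 / (1+0.127)^5 = 7838.90270
Total PV = 45706.38061 + 7838.90270 = 53545.28331

£53545.28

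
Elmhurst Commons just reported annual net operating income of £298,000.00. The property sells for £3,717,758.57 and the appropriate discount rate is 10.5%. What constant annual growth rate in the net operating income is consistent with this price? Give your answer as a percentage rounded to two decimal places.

2.30%

P = D₀(1+g)/(r−g) ⇒ P(r−g) = D₀(1+g) ⇒ g(P+D₀) = P·r − D₀
g = (P·r − D₀)/(P + D₀) = (£3,717,758.57×0.105 − £298,000.00) / (£3,717,758.57 + £298,000.00) = 0.023001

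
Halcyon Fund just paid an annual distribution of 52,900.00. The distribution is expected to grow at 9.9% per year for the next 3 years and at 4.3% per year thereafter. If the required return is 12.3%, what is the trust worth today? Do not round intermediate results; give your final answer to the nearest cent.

798416.52

D_1 = 58137.10000
D_2 = 63892.67290
D_3 = 70218.04752
Terminal value at year 3: TV = D_3×(1+g_2)/(r−g_2) = 73237.42356/0.08 = 915467.79450
P_0 = D_1/(1+r)^1 + D_2/(1+r)^2 + D_3/(1+r)^3 + TV/(1+r)^3
    = 51769.45681 + 50663.07483 + 49580.33770 + 646403.65280 = 798416.52215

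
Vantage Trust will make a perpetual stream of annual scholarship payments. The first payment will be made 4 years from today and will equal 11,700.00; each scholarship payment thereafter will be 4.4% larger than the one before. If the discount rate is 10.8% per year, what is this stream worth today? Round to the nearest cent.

Value at end of year 3: C₁ / (r − g) = 11,700.00 / (0.108 − 0.044) = 182,812.5000
Discount to today: PV = 182,812.5000 / (1 + 0.108)^3 = 182,812.5000 / 1.360252 = 134,396.08

134396.08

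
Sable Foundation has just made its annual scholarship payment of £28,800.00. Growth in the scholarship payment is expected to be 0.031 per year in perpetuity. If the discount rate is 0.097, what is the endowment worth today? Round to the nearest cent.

D₁ = D₀ × (1 + g) = £28,800.00 × 1.031 = £29,692.8000
Growing perpetuity: P = D₁ / (r − g) = £29,692.8000 / (0.097 − 0.031) = £449,890.91

£449890.91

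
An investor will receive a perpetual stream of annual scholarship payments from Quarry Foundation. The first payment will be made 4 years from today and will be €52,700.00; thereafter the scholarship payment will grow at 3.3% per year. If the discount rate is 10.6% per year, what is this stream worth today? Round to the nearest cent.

€533608.05

Value at end of year 3: C₁ / (r − g) = €52,700.00 / (0.106 − 0.033) = €721,917.8082
Discount to today: PV = €721,917.8082 / (1 + 0.106)^3 = €721,917.8082 / 1.352899 = €533,608.05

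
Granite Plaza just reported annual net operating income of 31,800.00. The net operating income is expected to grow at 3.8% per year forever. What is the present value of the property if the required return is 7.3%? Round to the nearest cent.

943097.14

D₁ = D₀ × (1 + g) = 31,800.00 × 1.038 = 33,008.4000
Growing perpetuity: P = D₁ / (r − g) = 33,008.4000 / (0.073 − 0.038) = 943,097.14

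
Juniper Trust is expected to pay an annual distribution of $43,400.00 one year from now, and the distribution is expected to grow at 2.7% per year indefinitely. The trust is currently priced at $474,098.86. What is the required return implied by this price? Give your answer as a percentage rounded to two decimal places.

P = D₁/(r − g) ⇒ r = D₁/P + g = $43,400.0000/$474,098.86 + 0.027 = 0.091542 + 0.027 = 0.118542

11.85%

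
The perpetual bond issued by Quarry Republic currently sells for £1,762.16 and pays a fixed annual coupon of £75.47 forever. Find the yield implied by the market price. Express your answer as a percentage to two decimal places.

P = C/r ⇒ r = C/P = £75.47/£1,762.16 = 0.042828

4.28%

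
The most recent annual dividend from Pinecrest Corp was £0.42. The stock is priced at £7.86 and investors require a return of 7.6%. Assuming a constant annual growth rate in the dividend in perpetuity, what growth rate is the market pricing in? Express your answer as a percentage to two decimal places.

P = D₀(1+g)/(r−g) ⇒ P(r−g) = D₀(1+g) ⇒ g(P+D₀) = P·r − D₀
g = (P·r − D₀)/(P + D₀) = (£7.86×0.076 − £0.42) / (£7.86 + £0.42) = 0.021420

2.14%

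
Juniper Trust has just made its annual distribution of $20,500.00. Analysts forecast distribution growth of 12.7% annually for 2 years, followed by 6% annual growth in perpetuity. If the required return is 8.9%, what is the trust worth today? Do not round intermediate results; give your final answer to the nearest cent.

$845687.15

D_1 = 23103.50000
D_2 = 26037.64450
Terminal value at year 2: TV = D_2×(1+g_2)/(r−g_2) = 27599.90317/0.029 = 951720.79897
P_0 = D_1/(1+r)^1 + D_2/(1+r)^2 + TV/(1+r)^2
    = 21215.33517 + 21955.63153 + 802516.18697 = 845687.15367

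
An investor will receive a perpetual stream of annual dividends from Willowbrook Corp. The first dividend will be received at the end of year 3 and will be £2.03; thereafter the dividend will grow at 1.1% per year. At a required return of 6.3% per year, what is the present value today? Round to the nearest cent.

£34.55

Value at end of year 2: C₁ / (r − g) = £2.03 / (0.063 − 0.011) = £39.0385
Discount to today: PV = £39.0385 / (1 + 0.063)^2 = £39.0385 / 1.129969 = £34.55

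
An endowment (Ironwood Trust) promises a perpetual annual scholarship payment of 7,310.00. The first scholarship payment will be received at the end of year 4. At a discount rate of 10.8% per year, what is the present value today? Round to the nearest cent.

49759.31

Value at end of year 3: C / r = 7,310.00 / 0.108 = 67,685.1852
Discount to today: PV = 67,685.1852 / (1 + 0.108)^3 = 67,685.1852 / 1.360252 = 49,759.31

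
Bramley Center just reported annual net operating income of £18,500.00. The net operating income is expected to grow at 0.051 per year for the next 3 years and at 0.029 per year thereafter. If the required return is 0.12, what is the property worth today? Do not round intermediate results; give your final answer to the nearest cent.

D_1 = 19443.50000
D_2 = 20435.11850
D_3 = 21477.30954
Terminal value at year 3: TV = D_3×(1+g_2)/(r−g_2) = 22100.15152/0.091 = 242858.80791
P_0 = D_1/(1+r)^1 + D_2/(1+r)^2 + D_3/(1+r)^3 + TV/(1+r)^3
    = 17360.26786 + 16290.75136 + 15287.12471 + 172862.10248 = 221800.24640

£221800.25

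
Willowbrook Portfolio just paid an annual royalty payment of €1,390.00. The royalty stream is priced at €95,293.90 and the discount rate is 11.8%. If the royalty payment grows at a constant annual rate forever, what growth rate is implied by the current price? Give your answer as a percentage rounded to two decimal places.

P = D₀(1+g)/(r−g) ⇒ P(r−g) = D₀(1+g) ⇒ g(P+D₀) = P·r − D₀
g = (P·r − D₀)/(P + D₀) = (€95,293.90×0.118 − €1,390.00) / (€95,293.90 + €1,390.00) = 0.101927

10.19%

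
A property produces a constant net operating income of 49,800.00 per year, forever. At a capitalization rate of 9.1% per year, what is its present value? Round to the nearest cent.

Level perpetuity: PV = C / r = 49,800.00 / 0.091 = 547,252.75

547252.75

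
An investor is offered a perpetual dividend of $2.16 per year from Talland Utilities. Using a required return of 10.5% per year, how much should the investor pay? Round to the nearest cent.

$20.57

Level perpetuity: PV = C / r = $2.16 / 0.105 = $20.57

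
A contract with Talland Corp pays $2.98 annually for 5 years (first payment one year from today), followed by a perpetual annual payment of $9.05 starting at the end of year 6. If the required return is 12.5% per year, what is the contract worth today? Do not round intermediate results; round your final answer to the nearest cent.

$50.79

PV of 5-year annuity: $2.98 × [1 − (1+0.125)^−5] / 0.125 = 10.61049
Perpetuity value at year 5: $9.05 / 0.125 = 72.40000
PV of perpetuity: 72.40000 / (1+0.125)^5 = 40.17686
Total PV = 10.61049 + 40.17686 = 50.78735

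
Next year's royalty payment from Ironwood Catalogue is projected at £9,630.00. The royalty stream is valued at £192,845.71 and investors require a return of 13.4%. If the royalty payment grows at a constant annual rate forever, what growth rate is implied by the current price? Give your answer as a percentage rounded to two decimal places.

8.41%

P = D₁/(r−g) ⇒ g = r − D₁/P = 0.134 − £9,630.00/£192,845.71 = 0.084064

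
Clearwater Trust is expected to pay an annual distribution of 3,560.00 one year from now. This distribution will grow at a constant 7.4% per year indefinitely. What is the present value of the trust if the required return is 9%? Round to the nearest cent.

Growing perpetuity: P = D₁ / (r − g) = 3,560.0000 / (0.09 − 0.074) = 222,500.00

222500.00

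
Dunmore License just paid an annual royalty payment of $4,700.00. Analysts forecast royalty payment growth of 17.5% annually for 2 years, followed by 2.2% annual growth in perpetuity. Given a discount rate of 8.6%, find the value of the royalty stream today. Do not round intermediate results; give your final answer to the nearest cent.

D_1 = 5522.50000
D_2 = 6488.93750
Terminal value at year 2: TV = D_2×(1+g_2)/(r−g_2) = 6631.69412/0.064 = 103620.22070
P_0 = D_1/(1+r)^1 + D_2/(1+r)^2 + TV/(1+r)^2
    = 5085.17495 + 5501.91581 + 87858.71811 = 98445.80887

$98445.81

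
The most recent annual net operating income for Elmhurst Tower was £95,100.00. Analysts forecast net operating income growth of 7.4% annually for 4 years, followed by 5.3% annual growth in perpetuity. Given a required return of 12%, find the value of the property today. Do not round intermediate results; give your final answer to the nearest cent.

£1606714.84

D_1 = 102137.40000
D_2 = 109695.56760
D_3 = 117813.03960
D_4 = 126531.20453
Terminal value at year 4: TV = D_4×(1+g_2)/(r−g_2) = 133237.35837/0.067 = 1988617.28915
P_0 = D_1/(1+r)^1 + D_2/(1+r)^2 + D_3/(1+r)^3 + D_4/(1+r)^4 + TV/(1+r)^4
    = 91194.10714 + 87448.63489 + 83856.99452 + 80412.86796 + 1263802.23828 = 1606714.84280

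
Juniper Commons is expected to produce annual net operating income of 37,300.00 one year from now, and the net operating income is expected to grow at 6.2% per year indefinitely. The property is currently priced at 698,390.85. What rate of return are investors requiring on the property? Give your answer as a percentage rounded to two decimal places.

P = D₁/(r − g) ⇒ r = D₁/P + g = 37,300.0000/698,390.85 + 0.062 = 0.053408 + 0.062 = 0.115408

11.54%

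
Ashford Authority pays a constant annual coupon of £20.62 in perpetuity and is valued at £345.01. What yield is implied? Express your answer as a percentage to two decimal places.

P = C/r ⇒ r = C/P = £20.62/£345.01 = 0.059766

5.98%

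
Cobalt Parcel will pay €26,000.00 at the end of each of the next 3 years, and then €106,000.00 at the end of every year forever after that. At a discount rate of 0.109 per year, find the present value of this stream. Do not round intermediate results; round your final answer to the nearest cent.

PV of 3-year annuity: €26,000.00 × [1 − (1+0.109)^−3] / 0.109 = 63647.25094
Perpetuity value at year 3: €106,000.00 / 0.109 = 972477.06422
PV of perpetuity: 972477.06422 / (1+0.109)^3 = 712992.11808
Total PV = 63647.25094 + 712992.11808 = 776639.36902

€776639.37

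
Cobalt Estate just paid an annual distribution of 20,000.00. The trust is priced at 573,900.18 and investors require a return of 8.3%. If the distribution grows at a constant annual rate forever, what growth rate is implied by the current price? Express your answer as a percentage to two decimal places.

4.65%

P = D₀(1+g)/(r−g) ⇒ P(r−g) = D₀(1+g) ⇒ g(P+D₀) = P·r − D₀
g = (P·r − D₀)/(P + D₀) = (573,900.18×0.083 − 20,000.00) / (573,900.18 + 20,000.00) = 0.046529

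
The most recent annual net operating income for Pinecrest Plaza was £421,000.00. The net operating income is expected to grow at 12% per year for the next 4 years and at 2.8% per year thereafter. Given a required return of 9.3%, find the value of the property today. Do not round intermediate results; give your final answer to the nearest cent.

£9131566.51

D_1 = 471520.00000
D_2 = 528102.40000
D_3 = 591474.68800
D_4 = 662451.65056
Terminal value at year 4: TV = D_4×(1+g_2)/(r−g_2) = 681000.29678/0.065 = 10476927.64270
P_0 = D_1/(1+r)^1 + D_2/(1+r)^2 + D_3/(1+r)^3 + D_4/(1+r)^4 + TV/(1+r)^4
    = 431399.81702 + 442056.53711 + 452976.50646 + 464166.22803 + 7340967.42175 = 9131566.51037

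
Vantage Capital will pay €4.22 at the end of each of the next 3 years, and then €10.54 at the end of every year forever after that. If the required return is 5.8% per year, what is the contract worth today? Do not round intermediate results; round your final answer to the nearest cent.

PV of 3-year annuity: €4.22 × [1 − (1+0.058)^−3] / 0.058 = 11.32198
Perpetuity value at year 3: €10.54 / 0.058 = 181.72414
PV of perpetuity: 181.72414 / (1+0.058)^3 = 153.44601
Total PV = 11.32198 + 153.44601 = 164.76800

€164.77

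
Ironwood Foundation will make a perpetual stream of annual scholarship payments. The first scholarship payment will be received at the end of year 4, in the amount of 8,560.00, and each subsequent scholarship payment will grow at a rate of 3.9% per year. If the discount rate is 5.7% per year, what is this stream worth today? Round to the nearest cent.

402695.06

Value at end of year 3: C₁ / (r − g) = 8,560.00 / (0.057 − 0.039) = 475,555.5556
Discount to today: PV = 475,555.5556 / (1 + 0.057)^3 = 475,555.5556 / 1.180932 = 402,695.06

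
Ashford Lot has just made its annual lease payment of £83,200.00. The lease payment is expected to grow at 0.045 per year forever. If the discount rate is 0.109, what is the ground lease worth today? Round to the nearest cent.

D₁ = D₀ × (1 + g) = £83,200.00 × 1.045 = £86,944.0000
Growing perpetuity: P = D₁ / (r − g) = £86,944.0000 / (0.109 − 0.045) = £1,358,500.00

£1358500.00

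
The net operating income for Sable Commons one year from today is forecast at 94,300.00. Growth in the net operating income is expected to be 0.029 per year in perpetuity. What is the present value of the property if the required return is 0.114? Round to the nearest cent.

Growing perpetuity: P = D₁ / (r − g) = 94,300.0000 / (0.114 − 0.029) = 1,109,411.76

1109411.76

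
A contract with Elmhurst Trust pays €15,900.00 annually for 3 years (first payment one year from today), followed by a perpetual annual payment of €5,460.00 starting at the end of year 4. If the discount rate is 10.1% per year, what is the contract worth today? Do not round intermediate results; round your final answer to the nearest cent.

PV of 3-year annuity: €15,900.00 × [1 − (1+0.101)^−3] / 0.101 = 39471.43823
Perpetuity value at year 3: €5,460.00 / 0.101 = 54059.40594
PV of perpetuity: 54059.40594 / (1+0.101)^3 = 40505.06300
Total PV = 39471.43823 + 40505.06300 = 79976.50123

€79976.50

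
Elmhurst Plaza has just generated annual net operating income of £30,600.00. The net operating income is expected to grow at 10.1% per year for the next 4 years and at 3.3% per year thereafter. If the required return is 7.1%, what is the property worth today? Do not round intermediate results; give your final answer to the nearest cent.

£1060244.49

D_1 = 33690.60000
D_2 = 37093.35060
D_3 = 40839.77901
D_4 = 44964.59669
Terminal value at year 4: TV = D_4×(1+g_2)/(r−g_2) = 46448.42838/0.038 = 1222327.06267
P_0 = D_1/(1+r)^1 + D_2/(1+r)^2 + D_3/(1+r)^3 + D_4/(1+r)^4 + TV/(1+r)^4
    = 31457.14286 + 32338.29532 + 33244.12992 + 34175.33804 + 929029.58414 = 1060244.49028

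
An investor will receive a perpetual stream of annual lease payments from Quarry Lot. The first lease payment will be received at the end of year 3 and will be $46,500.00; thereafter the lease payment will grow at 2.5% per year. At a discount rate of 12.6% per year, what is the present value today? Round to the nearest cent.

$363123.87

Value at end of year 2: C₁ / (r − g) = $46,500.00 / (0.126 − 0.025) = $460,396.0396
Discount to today: PV = $460,396.0396 / (1 + 0.126)^2 = $460,396.0396 / 1.267876 = $363,123.87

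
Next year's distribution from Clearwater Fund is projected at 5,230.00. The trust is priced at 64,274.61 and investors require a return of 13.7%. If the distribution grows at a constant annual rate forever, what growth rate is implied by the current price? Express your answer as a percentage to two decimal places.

5.56%

P = D₁/(r−g) ⇒ g = r − D₁/P = 0.137 − 5,230.00/64,274.61 = 0.055630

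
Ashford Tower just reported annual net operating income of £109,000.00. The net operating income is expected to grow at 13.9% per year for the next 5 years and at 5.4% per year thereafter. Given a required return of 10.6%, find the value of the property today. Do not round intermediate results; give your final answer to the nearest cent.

D_1 = 124151.00000
D_2 = 141407.98900
D_3 = 161063.69947
D_4 = 183451.55370
D_5 = 208951.31966
Terminal value at year 5: TV = D_5×(1+g_2)/(r−g_2) = 220234.69092/0.052 = 4235282.51775
P_0 = D_1/(1+r)^1 + D_2/(1+r)^2 + D_3/(1+r)^3 + D_4/(1+r)^4 + D_5/(1+r)^5 + TV/(1+r)^5
    = 112252.26040 + 115601.55931 + 119050.79209 + 122602.94050 + 126261.07525 + 2559214.87140 = 3154983.49894

£3154983.50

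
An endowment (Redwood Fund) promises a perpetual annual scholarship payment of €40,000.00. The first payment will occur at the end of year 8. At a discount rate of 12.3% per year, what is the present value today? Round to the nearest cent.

€144376.53

Value at end of year 7: C / r = €40,000.00 / 0.123 = €325,203.2520
Discount to today: PV = €325,203.2520 / (1 + 0.123)^7 = €325,203.2520 / 2.252466 = €144,376.53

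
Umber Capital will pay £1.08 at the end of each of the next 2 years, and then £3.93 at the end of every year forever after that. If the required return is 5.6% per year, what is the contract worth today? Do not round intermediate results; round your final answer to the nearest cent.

£64.92

PV of 2-year annuity: £1.08 × [1 − (1+0.056)^−2] / 0.056 = 1.99122
Perpetuity value at year 2: £3.93 / 0.056 = 70.17857
PV of perpetuity: 70.17857 / (1+0.056)^2 = 62.93275
Total PV = 1.99122 + 62.93275 = 64.92397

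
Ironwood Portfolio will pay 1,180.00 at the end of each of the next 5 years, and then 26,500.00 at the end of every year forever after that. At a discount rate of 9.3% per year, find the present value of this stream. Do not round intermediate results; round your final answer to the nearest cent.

187222.13

PV of 5-year annuity: 1,180.00 × [1 − (1+0.093)^−5] / 0.093 = 4554.28290
Perpetuity value at year 5: 26,500.00 / 0.093 = 284946.23656
PV of perpetuity: 284946.23656 / (1+0.093)^5 = 182667.84936
Total PV = 4554.28290 + 182667.84936 = 187222.13226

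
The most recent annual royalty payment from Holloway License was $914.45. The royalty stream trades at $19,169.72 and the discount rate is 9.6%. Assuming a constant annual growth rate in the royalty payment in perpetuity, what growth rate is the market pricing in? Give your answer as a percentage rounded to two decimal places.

4.61%

P = D₀(1+g)/(r−g) ⇒ P(r−g) = D₀(1+g) ⇒ g(P+D₀) = P·r − D₀
g = (P·r − D₀)/(P + D₀) = ($19,169.72×0.096 − $914.45) / ($19,169.72 + $914.45) = 0.046098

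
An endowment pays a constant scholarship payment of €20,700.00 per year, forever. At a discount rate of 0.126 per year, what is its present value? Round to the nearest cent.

€164285.71

Level perpetuity: PV = C / r = €20,700.00 / 0.126 = €164,285.71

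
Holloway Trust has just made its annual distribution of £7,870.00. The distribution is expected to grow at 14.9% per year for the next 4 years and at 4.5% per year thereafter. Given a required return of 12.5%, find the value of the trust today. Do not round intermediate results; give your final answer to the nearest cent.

D_1 = 9042.63000
D_2 = 10389.98187
D_3 = 11938.08917
D_4 = 13716.86445
Terminal value at year 4: TV = D_4×(1+g_2)/(r−g_2) = 14334.12336/0.08 = 179176.54194
P_0 = D_1/(1+r)^1 + D_2/(1+r)^2 + D_3/(1+r)^3 + D_4/(1+r)^4 + TV/(1+r)^4
    = 8037.89333 + 8209.36839 + 8384.50158 + 8563.37095 + 111859.03304 = 145054.16730

£145054.17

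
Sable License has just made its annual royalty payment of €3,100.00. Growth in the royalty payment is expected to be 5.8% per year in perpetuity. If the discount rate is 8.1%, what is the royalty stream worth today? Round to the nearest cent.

D₁ = D₀ × (1 + g) = €3,100.00 × 1.058 = €3,279.8000
Growing perpetuity: P = D₁ / (r − g) = €3,279.8000 / (0.081 − 0.058) = €142,600.00

€142600.00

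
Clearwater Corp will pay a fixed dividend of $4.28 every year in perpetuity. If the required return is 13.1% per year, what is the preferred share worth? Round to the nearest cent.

Level perpetuity: PV = C / r = $4.28 / 0.131 = $32.67

$32.67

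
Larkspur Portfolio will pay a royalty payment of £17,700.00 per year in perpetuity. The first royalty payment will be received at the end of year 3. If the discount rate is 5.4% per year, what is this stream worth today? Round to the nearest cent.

Value at end of year 2: C / r = £17,700.00 / 0.054 = £327,777.7778
Discount to today: PV = £327,777.7778 / (1 + 0.054)^2 = £327,777.7778 / 1.110916 = £295,051.81

£295051.81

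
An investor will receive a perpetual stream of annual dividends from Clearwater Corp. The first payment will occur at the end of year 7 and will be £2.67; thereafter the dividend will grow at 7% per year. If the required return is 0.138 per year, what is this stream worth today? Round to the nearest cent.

Value at end of year 6: C₁ / (r − g) = £2.67 / (0.138 − 0.07) = £39.2647
Discount to today: PV = £39.2647 / (1 + 0.138)^6 = £39.2647 / 2.171969 = £18.08

£18.08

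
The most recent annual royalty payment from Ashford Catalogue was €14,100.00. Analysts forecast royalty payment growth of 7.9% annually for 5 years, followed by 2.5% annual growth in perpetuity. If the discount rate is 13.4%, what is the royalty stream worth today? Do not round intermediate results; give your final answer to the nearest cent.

€164290.78

D_1 = 15213.90000
D_2 = 16415.79810
D_3 = 17712.64615
D_4 = 19111.94520
D_5 = 20621.78887
Terminal value at year 5: TV = D_5×(1+g_2)/(r−g_2) = 21137.33359/0.109 = 193920.49163
P_0 = D_1/(1+r)^1 + D_2/(1+r)^2 + D_3/(1+r)^3 + D_4/(1+r)^4 + D_5/(1+r)^5 + TV/(1+r)^5
    = 13416.13757 + 12765.44306 + 12146.30782 + 11557.20118 + 10996.66673 + 103409.02199 = 164290.77835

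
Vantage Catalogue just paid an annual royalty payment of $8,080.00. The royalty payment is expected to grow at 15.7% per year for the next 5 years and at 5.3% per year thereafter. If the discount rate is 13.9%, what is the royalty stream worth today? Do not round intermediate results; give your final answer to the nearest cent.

D_1 = 9348.56000
D_2 = 10816.28392
D_3 = 12514.44050
D_4 = 14479.20765
D_5 = 16752.44325
Terminal value at year 5: TV = D_5×(1+g_2)/(r−g_2) = 17640.32275/0.086 = 205120.03195
P_0 = D_1/(1+r)^1 + D_2/(1+r)^2 + D_3/(1+r)^3 + D_4/(1+r)^4 + D_5/(1+r)^5 + TV/(1+r)^5
    = 8207.69096 + 8337.39986 + 8469.15859 + 8602.99955 + 8738.95565 + 107001.39879 = 149357.60339

$149357.60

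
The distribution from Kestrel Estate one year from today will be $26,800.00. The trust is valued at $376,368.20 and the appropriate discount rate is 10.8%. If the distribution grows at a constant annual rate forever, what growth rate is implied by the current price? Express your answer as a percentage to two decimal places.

P = D₁/(r−g) ⇒ g = r − D₁/P = 0.108 − $26,800.00/$376,368.20 = 0.036793

3.68%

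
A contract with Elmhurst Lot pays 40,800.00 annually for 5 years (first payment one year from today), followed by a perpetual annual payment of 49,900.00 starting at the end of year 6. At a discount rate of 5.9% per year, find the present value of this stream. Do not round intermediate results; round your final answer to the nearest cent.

PV of 5-year annuity: 40,800.00 × [1 − (1+0.059)^−5] / 0.059 = 172332.99465
Perpetuity value at year 5: 49,900.00 / 0.059 = 845762.71186
PV of perpetuity: 845762.71186 / (1+0.059)^5 = 634992.70125
Total PV = 172332.99465 + 634992.70125 = 807325.69590

807325.70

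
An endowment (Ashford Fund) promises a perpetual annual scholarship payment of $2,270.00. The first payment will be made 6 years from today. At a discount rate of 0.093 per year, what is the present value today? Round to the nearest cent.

Value at end of year 5: C / r = $2,270.00 / 0.093 = $24,408.6022
Discount to today: PV = $24,408.6022 / (1 + 0.093)^5 = $24,408.6022 / 1.559915 = $15,647.40

$15647.40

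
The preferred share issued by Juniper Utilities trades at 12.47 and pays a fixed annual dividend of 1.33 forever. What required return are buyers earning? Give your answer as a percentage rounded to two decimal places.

10.67%

P = C/r ⇒ r = C/P = 1.33/12.47 = 0.106656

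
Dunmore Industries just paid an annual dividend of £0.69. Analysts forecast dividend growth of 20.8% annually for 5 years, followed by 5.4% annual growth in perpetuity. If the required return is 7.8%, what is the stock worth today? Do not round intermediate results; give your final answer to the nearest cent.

£58.46

D_1 = 0.83352
D_2 = 1.00689
D_3 = 1.21633
D_4 = 1.46932
D_5 = 1.77494
Terminal value at year 5: TV = D_5×(1+g_2)/(r−g_2) = 1.87079/0.024 = 77.94946
P_0 = D_1/(1+r)^1 + D_2/(1+r)^2 + D_3/(1+r)^3 + D_4/(1+r)^4 + D_5/(1+r)^5 + TV/(1+r)^5
    = 0.77321 + 0.86645 + 0.97094 + 1.08803 + 1.21924 + 53.54505 = 58.46293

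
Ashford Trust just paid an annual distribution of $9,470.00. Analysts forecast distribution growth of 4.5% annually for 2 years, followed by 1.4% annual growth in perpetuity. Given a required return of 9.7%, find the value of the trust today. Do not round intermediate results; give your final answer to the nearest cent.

D_1 = 9896.15000
D_2 = 10341.47675
Terminal value at year 2: TV = D_2×(1+g_2)/(r−g_2) = 10486.25742/0.083 = 126340.45090
P_0 = D_1/(1+r)^1 + D_2/(1+r)^2 + TV/(1+r)^2
    = 9021.10301 + 8593.48463 + 104985.46288 = 122600.05052

$122600.05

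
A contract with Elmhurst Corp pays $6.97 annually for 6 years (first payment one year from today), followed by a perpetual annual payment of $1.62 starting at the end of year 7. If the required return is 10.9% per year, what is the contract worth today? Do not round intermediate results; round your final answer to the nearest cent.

$37.56

PV of 6-year annuity: $6.97 × [1 − (1+0.109)^−6] / 0.109 = 29.57199
Perpetuity value at year 6: $1.62 / 0.109 = 14.86239
PV of perpetuity: 14.86239 / (1+0.109)^6 = 7.98913
Total PV = 29.57199 + 7.98913 = 37.56111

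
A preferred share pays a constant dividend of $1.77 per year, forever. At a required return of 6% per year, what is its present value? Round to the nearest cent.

Level perpetuity: PV = C / r = $1.77 / 0.06 = $29.50

$29.50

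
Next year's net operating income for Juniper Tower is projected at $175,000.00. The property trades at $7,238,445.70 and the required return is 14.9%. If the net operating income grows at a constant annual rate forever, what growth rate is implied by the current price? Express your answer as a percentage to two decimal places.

12.48%

P = D₁/(r−g) ⇒ g = r − D₁/P = 0.149 − $175,000.00/$7,238,445.70 = 0.124824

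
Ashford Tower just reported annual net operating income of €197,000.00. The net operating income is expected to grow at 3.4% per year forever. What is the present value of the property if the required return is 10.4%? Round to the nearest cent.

€2909971.43

D₁ = D₀ × (1 + g) = €197,000.00 × 1.034 = €203,698.0000
Growing perpetuity: P = D₁ / (r − g) = €203,698.0000 / (0.104 − 0.034) = €2,909,971.43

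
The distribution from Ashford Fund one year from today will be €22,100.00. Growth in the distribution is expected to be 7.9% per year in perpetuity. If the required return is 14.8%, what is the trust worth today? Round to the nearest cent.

Growing perpetuity: P = D₁ / (r − g) = €22,100.0000 / (0.148 − 0.079) = €320,289.86

€320289.86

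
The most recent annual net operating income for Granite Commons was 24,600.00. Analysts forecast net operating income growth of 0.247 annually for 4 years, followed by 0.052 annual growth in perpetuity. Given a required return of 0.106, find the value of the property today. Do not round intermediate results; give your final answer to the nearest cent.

D_1 = 30676.20000
D_2 = 38253.22140
D_3 = 47701.76709
D_4 = 59484.10356
Terminal value at year 4: TV = D_4×(1+g_2)/(r−g_2) = 62577.27694/0.054 = 1158838.46187
P_0 = D_1/(1+r)^1 + D_2/(1+r)^2 + D_3/(1+r)^3 + D_4/(1+r)^4 + TV/(1+r)^4
    = 27736.16637 + 31272.15141 + 35258.92659 + 39753.96153 + 774466.06541 = 908487.27130

908487.27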